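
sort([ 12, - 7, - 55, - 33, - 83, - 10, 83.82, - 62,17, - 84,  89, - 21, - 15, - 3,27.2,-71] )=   [ - 84, - 83, - 71, - 62, - 55, - 33, - 21,  -  15,  -  10,-7,-3, 12,17, 27.2 , 83.82  ,  89] 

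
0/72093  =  0 =0.00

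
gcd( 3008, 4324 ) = 188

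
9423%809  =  524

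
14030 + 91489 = 105519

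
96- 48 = 48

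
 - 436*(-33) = 14388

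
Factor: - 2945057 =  - 19^1*155003^1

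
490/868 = 35/62 = 0.56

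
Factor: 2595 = 3^1*5^1*173^1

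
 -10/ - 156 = 5/78= 0.06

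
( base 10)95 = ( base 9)115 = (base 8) 137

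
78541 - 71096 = 7445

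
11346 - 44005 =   -  32659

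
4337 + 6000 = 10337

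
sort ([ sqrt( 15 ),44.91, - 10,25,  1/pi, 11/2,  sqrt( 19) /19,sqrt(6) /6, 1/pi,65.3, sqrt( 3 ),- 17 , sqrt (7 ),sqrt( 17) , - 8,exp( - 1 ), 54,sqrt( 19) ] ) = [ - 17, - 10, - 8,sqrt(19 )/19,1/pi,1/pi, exp(-1), sqrt( 6 )/6,sqrt( 3 ),sqrt( 7),sqrt(15 ),sqrt( 17), sqrt( 19), 11/2,25, 44.91, 54,  65.3 ]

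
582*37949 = 22086318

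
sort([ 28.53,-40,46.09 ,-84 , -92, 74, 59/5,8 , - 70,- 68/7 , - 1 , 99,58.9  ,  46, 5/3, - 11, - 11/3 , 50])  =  [-92, - 84, - 70,  -  40 , - 11, - 68/7, - 11/3, - 1, 5/3, 8,59/5,  28.53,46, 46.09, 50,58.9,74,99] 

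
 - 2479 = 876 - 3355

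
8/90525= 8/90525=0.00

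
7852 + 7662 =15514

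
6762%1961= 879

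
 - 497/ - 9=497/9 = 55.22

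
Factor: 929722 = 2^1*59^1*7879^1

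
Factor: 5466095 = 5^1 *17^1*107^1*601^1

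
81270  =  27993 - -53277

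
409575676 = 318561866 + 91013810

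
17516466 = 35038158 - 17521692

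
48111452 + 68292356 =116403808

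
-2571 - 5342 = -7913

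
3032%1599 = 1433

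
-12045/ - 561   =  365/17  =  21.47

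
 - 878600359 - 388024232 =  - 1266624591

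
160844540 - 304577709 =  -  143733169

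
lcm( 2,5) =10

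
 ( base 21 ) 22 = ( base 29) 1F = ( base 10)44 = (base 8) 54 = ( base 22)20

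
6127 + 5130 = 11257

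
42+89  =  131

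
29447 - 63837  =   - 34390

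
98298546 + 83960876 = 182259422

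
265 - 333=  - 68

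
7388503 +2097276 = 9485779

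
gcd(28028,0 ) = 28028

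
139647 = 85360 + 54287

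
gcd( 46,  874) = 46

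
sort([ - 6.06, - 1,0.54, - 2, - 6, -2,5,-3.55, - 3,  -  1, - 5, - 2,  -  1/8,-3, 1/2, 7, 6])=[ - 6.06,-6 ,- 5, - 3.55,  -  3, - 3, - 2, - 2, - 2, - 1, - 1, - 1/8,  1/2,0.54, 5 , 6,7 ] 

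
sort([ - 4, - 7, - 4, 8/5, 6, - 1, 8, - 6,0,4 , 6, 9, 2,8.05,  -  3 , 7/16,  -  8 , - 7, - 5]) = [ - 8,  -  7,  -  7,  -  6,  -  5, - 4,-4, - 3, - 1, 0, 7/16,8/5, 2, 4,  6,6,8,8.05, 9]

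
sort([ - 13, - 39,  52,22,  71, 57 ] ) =[ - 39, - 13,22,52,57,  71 ] 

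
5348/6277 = 5348/6277  =  0.85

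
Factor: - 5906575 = - 5^2*29^1 * 8147^1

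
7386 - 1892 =5494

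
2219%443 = 4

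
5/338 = 5/338 = 0.01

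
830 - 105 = 725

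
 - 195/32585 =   -  1+ 6478/6517 = -0.01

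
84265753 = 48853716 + 35412037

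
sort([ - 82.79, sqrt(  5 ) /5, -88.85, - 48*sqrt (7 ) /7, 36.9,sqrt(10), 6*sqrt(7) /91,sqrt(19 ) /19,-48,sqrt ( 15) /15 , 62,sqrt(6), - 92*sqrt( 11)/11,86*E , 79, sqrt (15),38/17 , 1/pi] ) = [ - 88.85 , - 82.79, - 48, - 92 * sqrt ( 11 ) /11 , - 48*sqrt(7 ) /7, 6*sqrt(7)/91, sqrt(19) /19 , sqrt(15)/15,  1/pi , sqrt ( 5)/5 , 38/17,sqrt(6) , sqrt(10), sqrt(15 ) , 36.9,62 , 79,86*E ] 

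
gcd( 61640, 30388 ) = 4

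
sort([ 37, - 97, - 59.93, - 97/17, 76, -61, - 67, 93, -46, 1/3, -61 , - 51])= [ - 97, - 67, - 61,  -  61, - 59.93 , - 51, - 46, - 97/17, 1/3,37 , 76, 93]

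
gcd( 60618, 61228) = 2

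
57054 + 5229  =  62283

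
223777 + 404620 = 628397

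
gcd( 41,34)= 1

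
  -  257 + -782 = - 1039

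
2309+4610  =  6919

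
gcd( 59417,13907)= 1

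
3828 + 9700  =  13528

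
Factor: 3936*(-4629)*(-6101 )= 111158658144  =  2^5*3^2*41^1*1543^1*6101^1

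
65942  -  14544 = 51398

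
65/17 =3+ 14/17 =3.82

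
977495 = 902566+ 74929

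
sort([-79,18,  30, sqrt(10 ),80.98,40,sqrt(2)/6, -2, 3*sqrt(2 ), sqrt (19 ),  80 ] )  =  [ - 79,-2,sqrt( 2 )/6,sqrt ( 10 ),  3 * sqrt( 2 ),sqrt( 19 ), 18,30, 40,80,80.98] 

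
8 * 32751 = 262008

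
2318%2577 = 2318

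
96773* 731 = 70741063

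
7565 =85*89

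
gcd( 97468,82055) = 1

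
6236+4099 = 10335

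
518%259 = 0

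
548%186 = 176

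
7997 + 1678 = 9675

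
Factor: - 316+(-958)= - 2^1*7^2*13^1 = -1274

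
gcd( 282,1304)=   2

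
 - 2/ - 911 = 2/911=0.00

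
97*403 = 39091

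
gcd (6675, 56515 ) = 445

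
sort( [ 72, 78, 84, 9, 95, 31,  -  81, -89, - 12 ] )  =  [ - 89, -81, - 12, 9, 31,72, 78, 84, 95] 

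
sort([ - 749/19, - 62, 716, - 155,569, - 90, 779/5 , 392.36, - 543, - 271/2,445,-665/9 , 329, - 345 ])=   [ - 543,-345, - 155, - 271/2, - 90  , - 665/9, - 62,-749/19, 779/5,329, 392.36 , 445,569 , 716]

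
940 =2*470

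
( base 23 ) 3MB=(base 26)32O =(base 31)25r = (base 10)2104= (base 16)838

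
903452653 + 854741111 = 1758193764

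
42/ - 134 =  - 1 + 46/67= - 0.31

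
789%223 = 120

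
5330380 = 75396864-70066484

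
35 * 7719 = 270165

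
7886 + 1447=9333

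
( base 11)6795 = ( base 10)8937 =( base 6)105213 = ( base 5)241222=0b10001011101001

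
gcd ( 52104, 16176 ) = 24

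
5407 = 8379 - 2972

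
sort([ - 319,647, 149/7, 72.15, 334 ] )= [ - 319,149/7,  72.15,  334, 647] 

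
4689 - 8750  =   - 4061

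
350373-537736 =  -187363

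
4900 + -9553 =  - 4653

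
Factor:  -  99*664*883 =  - 58044888  =  -2^3*3^2*11^1*83^1*883^1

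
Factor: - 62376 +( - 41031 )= - 103407 = - 3^1*34469^1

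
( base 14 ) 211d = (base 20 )e5b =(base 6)42235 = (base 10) 5711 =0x164f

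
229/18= 229/18 = 12.72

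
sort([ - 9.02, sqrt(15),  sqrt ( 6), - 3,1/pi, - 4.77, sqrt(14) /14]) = [-9.02 ,-4.77, - 3,  sqrt ( 14)/14,1/pi,  sqrt(6),sqrt( 15) ]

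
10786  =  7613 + 3173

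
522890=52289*10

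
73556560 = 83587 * 880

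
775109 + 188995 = 964104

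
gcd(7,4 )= 1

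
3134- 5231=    - 2097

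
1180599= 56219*21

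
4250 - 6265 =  - 2015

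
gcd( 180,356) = 4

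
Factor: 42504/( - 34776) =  - 3^(- 2)*11^1 = - 11/9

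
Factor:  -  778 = - 2^1*389^1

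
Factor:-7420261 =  - 7420261^1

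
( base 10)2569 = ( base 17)8f2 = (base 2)101000001001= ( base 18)7GD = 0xa09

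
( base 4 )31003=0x343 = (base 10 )835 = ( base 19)25I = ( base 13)4C3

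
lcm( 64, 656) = 2624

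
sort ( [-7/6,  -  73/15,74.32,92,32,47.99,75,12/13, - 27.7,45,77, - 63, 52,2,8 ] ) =[ - 63, - 27.7,-73/15, - 7/6, 12/13,  2,8,32,45,47.99,52,74.32,75,77,92] 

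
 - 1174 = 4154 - 5328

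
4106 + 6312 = 10418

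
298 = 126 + 172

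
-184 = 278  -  462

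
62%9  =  8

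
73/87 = 73/87  =  0.84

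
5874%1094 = 404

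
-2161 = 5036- 7197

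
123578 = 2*61789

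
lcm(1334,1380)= 40020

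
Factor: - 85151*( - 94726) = 8066013626  =  2^1*11^1*7741^1*47363^1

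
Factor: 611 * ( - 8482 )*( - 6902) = 35769628804  =  2^2*7^1*13^1*17^1*29^1*47^1*4241^1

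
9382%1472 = 550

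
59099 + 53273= 112372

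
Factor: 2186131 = 73^1*29947^1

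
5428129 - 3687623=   1740506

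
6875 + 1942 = 8817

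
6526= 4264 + 2262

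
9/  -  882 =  - 1  +  97/98 = -0.01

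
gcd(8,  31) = 1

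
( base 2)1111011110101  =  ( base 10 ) 7925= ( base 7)32051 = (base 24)di5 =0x1EF5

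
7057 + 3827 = 10884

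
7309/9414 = 7309/9414= 0.78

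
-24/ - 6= 4 + 0/1 = 4.00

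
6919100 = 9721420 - 2802320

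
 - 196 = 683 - 879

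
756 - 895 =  - 139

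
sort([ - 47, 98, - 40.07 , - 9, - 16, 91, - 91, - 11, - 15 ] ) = [  -  91, - 47, - 40.07, - 16,-15, - 11,-9, 91 , 98 ]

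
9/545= 9/545 = 0.02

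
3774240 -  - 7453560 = 11227800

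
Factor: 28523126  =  2^1 * 41^1*137^1*2539^1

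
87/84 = 1 + 1/28 = 1.04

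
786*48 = 37728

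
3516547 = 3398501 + 118046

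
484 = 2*242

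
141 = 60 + 81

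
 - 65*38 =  - 2470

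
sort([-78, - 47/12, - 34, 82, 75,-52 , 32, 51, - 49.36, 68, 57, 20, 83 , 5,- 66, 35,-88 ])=[  -  88, - 78, - 66, - 52, - 49.36, - 34,-47/12, 5, 20, 32,  35,51, 57,68, 75,82,83]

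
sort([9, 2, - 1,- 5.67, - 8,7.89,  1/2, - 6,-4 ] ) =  [- 8, - 6, - 5.67, - 4, - 1,  1/2,  2 , 7.89,9 ]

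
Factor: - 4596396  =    -  2^2*3^1*7^2*7817^1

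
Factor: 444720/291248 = 255/167 = 3^1*5^1*  17^1*167^ ( - 1)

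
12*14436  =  173232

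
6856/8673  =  6856/8673 = 0.79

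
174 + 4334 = 4508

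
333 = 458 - 125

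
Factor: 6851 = 13^1 * 17^1*31^1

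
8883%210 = 63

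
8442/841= 8442/841 = 10.04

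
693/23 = 693/23  =  30.13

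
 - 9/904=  -1 + 895/904 = -  0.01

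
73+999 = 1072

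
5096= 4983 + 113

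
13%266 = 13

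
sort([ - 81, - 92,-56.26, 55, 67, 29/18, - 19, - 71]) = [ - 92,  -  81, - 71, - 56.26, - 19,29/18 , 55 , 67 ]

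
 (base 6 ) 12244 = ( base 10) 1828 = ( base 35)1h8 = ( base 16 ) 724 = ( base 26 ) 2I8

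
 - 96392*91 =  -8771672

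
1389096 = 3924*354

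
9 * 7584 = 68256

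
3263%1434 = 395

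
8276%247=125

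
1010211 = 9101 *111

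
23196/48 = 1933/4 = 483.25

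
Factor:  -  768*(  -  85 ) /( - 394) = -2^7* 3^1*5^1*17^1*197^(- 1) = -  32640/197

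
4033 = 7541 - 3508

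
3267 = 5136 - 1869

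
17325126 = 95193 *182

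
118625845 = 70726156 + 47899689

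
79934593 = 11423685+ 68510908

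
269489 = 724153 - 454664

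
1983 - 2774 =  - 791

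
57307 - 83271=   -  25964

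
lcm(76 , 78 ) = 2964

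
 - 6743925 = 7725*( - 873) 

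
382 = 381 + 1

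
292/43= 292/43 =6.79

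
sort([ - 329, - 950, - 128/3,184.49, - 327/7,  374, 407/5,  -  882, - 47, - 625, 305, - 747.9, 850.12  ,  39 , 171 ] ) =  [-950, - 882, - 747.9, - 625 ,  -  329, - 47, - 327/7, - 128/3, 39, 407/5, 171, 184.49,305,374, 850.12 ] 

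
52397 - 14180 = 38217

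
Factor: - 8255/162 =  - 2^( - 1 )* 3^(-4)*5^1*13^1*127^1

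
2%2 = 0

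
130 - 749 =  - 619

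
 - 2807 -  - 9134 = 6327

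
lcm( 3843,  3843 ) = 3843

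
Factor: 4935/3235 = 3^1 * 7^1 *47^1*647^(  -  1) = 987/647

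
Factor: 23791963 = 13^1 * 827^1*2213^1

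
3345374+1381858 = 4727232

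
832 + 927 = 1759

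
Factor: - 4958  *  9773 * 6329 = - 306668745686 = - 2^1*29^1*37^1*67^1*337^1*6329^1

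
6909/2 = 3454+1/2 = 3454.50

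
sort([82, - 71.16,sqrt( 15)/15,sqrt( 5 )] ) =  [ - 71.16 , sqrt( 15) /15, sqrt (5 ),82 ]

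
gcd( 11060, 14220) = 1580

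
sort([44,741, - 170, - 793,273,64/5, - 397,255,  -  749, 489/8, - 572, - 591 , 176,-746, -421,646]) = [ - 793, - 749,  -  746, - 591, - 572, - 421,-397, -170,64/5, 44, 489/8, 176, 255,273, 646,741]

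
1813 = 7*259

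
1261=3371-2110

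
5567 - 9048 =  - 3481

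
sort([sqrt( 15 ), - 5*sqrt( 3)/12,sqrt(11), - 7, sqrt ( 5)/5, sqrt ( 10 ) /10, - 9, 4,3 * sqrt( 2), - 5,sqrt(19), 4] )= [-9, - 7, -5, - 5 * sqrt (3 )/12  ,  sqrt(10) /10,  sqrt(5) /5,sqrt(11 ),sqrt(15), 4, 4,3 * sqrt( 2),sqrt ( 19 )]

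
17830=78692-60862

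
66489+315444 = 381933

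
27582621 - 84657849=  -57075228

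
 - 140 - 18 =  - 158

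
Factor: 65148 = 2^2*3^1 *61^1*89^1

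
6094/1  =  6094 =6094.00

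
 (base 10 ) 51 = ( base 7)102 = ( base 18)2f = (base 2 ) 110011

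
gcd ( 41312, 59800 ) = 8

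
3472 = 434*8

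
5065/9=562 + 7/9  =  562.78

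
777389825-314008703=463381122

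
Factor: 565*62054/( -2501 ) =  - 35060510/2501 = -2^1*5^1*19^1*23^1*41^(-1) * 61^( - 1)*71^1* 113^1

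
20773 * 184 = 3822232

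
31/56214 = 31/56214 = 0.00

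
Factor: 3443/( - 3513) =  - 3^ (-1)*11^1 * 313^1 * 1171^( - 1)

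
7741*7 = 54187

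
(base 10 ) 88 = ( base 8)130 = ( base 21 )44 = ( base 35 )2i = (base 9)107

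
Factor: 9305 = 5^1*1861^1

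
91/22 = 4 + 3/22 = 4.14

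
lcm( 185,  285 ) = 10545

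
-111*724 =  - 80364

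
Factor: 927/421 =3^2*103^1*421^( - 1 ) 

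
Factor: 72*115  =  2^3*3^2*5^1 * 23^1 = 8280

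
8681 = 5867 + 2814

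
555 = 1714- 1159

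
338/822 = 169/411 =0.41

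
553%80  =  73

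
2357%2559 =2357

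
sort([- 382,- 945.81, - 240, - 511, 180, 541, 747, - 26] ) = [- 945.81 , -511 , - 382, - 240, - 26, 180, 541, 747]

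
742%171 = 58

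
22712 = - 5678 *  ( - 4)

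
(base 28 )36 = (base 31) 2S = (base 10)90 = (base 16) 5a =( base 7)156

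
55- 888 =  - 833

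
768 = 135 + 633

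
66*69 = 4554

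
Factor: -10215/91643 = - 3^2*5^1*113^( - 1 )*227^1 *811^ ( - 1 )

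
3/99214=3/99214 = 0.00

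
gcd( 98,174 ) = 2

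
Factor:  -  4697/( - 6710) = 2^ ( - 1)*5^(  -  1)*7^1  =  7/10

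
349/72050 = 349/72050 = 0.00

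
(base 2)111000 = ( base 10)56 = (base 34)1M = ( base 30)1Q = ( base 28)20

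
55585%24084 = 7417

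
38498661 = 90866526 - 52367865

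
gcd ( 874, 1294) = 2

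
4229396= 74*57154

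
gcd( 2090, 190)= 190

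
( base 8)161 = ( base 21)58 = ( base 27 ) 45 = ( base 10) 113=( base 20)5D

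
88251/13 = 88251/13=6788.54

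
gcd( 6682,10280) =514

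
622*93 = 57846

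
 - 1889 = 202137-204026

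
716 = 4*179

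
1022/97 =1022/97 =10.54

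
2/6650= 1/3325 = 0.00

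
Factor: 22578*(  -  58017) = -1309907826= - 2^1 * 3^2*53^1 * 71^1*83^1 * 233^1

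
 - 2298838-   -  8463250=6164412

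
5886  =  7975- 2089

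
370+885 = 1255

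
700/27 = 25 + 25/27 = 25.93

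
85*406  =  34510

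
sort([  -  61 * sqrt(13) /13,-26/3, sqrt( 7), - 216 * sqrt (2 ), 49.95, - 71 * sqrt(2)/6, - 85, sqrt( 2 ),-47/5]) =[ -216 * sqrt( 2 ),  -  85,-61*sqrt( 13 ) /13, - 71 * sqrt( 2)/6, - 47/5, - 26/3, sqrt(2 ),sqrt(7), 49.95]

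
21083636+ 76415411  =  97499047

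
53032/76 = 13258/19 = 697.79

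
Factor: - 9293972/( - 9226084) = 2323493/2306521 = 7^( - 1 ) * 67^1 * 34679^1*329503^( - 1 ) 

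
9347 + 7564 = 16911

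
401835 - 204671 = 197164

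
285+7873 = 8158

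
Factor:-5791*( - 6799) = 13^1 * 523^1* 5791^1 = 39373009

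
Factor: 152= 2^3*19^1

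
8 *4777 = 38216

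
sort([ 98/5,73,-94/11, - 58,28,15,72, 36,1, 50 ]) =[-58 , - 94/11, 1,15,  98/5,28,36,50,72,73 ]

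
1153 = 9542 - 8389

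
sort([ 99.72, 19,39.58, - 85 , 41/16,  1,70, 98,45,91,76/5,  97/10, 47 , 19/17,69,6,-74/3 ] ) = [ - 85, - 74/3, 1,19/17 , 41/16,6, 97/10,76/5, 19,39.58,45, 47 , 69, 70,91 , 98,99.72]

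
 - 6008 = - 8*751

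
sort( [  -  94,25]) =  [-94,  25] 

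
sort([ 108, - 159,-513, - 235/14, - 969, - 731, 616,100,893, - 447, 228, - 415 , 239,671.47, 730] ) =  [-969, - 731,  -  513,  -  447,-415,-159, - 235/14,100, 108, 228, 239, 616, 671.47, 730, 893 ] 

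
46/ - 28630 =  - 23/14315= - 0.00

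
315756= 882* 358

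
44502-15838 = 28664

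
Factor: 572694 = 2^1*3^1*31^1*3079^1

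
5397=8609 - 3212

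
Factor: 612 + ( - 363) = 249=3^1*83^1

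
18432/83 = 18432/83  =  222.07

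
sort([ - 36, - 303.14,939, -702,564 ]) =[ - 702,-303.14, - 36, 564,  939]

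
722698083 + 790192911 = 1512890994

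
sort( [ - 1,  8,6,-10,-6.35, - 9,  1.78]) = [ - 10,  -  9, - 6.35,-1  ,  1.78,  6,8 ] 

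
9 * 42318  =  380862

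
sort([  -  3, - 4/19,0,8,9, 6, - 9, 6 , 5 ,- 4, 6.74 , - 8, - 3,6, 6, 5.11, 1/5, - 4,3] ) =[ - 9, - 8, - 4, - 4  ,  -  3, - 3, - 4/19, 0,1/5, 3, 5, 5.11,6  ,  6, 6, 6, 6.74,8 , 9]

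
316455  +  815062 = 1131517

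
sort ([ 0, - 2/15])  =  [ - 2/15, 0] 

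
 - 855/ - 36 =23 + 3/4 = 23.75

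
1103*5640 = 6220920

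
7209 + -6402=807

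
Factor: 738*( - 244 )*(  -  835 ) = 150360120=2^3*3^2*5^1*41^1*61^1*167^1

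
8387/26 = 8387/26 = 322.58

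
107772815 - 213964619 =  - 106191804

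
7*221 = 1547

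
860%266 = 62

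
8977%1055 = 537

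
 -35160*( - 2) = 70320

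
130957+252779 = 383736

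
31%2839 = 31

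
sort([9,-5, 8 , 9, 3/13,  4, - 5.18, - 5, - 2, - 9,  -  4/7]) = [ - 9, - 5.18, - 5, - 5, - 2, -4/7,  3/13, 4,8, 9, 9]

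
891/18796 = 891/18796 = 0.05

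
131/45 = 2  +  41/45 = 2.91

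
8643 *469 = 4053567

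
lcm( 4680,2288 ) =102960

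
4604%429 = 314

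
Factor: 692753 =692753^1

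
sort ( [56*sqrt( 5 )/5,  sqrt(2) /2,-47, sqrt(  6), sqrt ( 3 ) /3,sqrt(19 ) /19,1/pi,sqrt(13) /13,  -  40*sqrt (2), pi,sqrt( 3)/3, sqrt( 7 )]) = [ - 40 * sqrt (2),-47, sqrt ( 19 )/19, sqrt( 13 )/13, 1/pi, sqrt(3) /3, sqrt (3)/3, sqrt ( 2)/2, sqrt( 6 ),  sqrt(7), pi, 56*sqrt( 5 ) /5]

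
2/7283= 2/7283 = 0.00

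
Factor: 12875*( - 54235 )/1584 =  - 698275625/1584=-  2^(-4)*3^( - 2)*5^4*11^( - 1 ) * 103^1*10847^1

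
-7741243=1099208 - 8840451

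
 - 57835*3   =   - 173505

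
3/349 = 3/349 = 0.01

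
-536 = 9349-9885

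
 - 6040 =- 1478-4562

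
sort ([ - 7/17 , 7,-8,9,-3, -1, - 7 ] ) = [-8,-7,-3,-1,-7/17,7, 9] 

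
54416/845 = 54416/845  =  64.40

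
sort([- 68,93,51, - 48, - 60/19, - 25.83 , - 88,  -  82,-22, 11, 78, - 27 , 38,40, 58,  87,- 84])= [  -  88, - 84 , - 82,-68,-48, - 27, - 25.83, - 22, - 60/19,  11,38,40,51,  58,78,87,  93 ] 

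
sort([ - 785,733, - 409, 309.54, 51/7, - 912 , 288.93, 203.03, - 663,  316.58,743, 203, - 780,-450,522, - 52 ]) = [ - 912, - 785, - 780, - 663  , - 450, - 409, - 52, 51/7,203, 203.03,288.93, 309.54, 316.58,522,733, 743] 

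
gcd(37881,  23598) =621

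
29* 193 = 5597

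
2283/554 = 4+67/554= 4.12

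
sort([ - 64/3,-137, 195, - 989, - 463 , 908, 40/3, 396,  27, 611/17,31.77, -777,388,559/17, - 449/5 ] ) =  [ - 989,-777, - 463, - 137,  -  449/5,-64/3,40/3,27, 31.77, 559/17, 611/17 , 195,388,396, 908] 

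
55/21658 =55/21658=0.00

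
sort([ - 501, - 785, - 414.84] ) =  [ - 785, - 501, - 414.84]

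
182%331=182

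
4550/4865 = 130/139=0.94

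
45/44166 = 15/14722=0.00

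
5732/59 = 5732/59  =  97.15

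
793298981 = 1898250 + 791400731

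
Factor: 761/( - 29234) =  - 2^( - 1)*47^( - 1 )*311^( - 1)*761^1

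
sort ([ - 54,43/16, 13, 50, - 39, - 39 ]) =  [ - 54,-39, - 39,43/16,13,50]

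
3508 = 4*877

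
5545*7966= 44171470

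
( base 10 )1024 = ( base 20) 2B4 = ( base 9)1357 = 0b10000000000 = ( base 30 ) 144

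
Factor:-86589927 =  -3^2*61^1 * 109^1*1447^1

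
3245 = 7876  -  4631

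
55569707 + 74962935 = 130532642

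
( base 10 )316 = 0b100111100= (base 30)ag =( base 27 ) bj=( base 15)161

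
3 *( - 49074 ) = -147222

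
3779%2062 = 1717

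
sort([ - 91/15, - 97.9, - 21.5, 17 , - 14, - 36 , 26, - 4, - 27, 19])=[ - 97.9, - 36 ,- 27, - 21.5, - 14, - 91/15 , - 4,  17 , 19,26]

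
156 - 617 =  - 461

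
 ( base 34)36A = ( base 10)3682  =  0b111001100010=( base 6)25014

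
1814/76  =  907/38 = 23.87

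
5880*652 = 3833760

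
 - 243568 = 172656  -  416224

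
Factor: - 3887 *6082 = - 23640734= - 2^1*13^2*23^1 * 3041^1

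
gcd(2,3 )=1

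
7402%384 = 106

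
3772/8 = 471+1/2 = 471.50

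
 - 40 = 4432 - 4472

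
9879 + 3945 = 13824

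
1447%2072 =1447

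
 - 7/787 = -7/787 = - 0.01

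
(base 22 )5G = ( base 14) 90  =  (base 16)7E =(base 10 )126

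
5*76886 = 384430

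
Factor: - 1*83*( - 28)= 2^2 * 7^1 * 83^1=2324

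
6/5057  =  6/5057 =0.00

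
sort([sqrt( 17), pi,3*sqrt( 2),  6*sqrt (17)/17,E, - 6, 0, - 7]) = [  -  7 ,-6, 0,  6*sqrt(17) /17,E,pi,sqrt(17), 3*sqrt( 2 )] 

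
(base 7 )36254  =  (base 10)9398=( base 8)22266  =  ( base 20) 139i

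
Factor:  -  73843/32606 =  - 2^( - 1 )*7^1*11^1*17^( - 1)   =  - 77/34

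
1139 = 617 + 522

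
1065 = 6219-5154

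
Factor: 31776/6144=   2^(-6)*331^1=331/64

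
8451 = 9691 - 1240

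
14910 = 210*71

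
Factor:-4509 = -3^3 * 167^1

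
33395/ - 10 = -3340 + 1/2 = -3339.50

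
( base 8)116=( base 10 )78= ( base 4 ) 1032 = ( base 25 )33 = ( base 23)39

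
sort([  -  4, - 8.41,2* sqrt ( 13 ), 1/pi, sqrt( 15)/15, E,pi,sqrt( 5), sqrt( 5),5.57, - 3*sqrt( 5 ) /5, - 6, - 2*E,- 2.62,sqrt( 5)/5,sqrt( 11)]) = [-8.41, - 6, -2*E, - 4,  -  2.62, - 3  *  sqrt( 5)/5,sqrt( 15)/15,1/pi,sqrt(5 )/5, sqrt( 5),sqrt ( 5) , E , pi  ,  sqrt(11 ), 5.57,2*sqrt( 13 ) ] 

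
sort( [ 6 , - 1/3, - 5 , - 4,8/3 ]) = [ - 5, - 4, - 1/3,8/3,6 ] 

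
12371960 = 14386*860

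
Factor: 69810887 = 43^1*1229^1*1321^1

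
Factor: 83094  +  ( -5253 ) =77841 = 3^4*31^2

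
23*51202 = 1177646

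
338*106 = 35828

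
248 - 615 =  - 367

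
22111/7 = 22111/7 = 3158.71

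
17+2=19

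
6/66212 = 3/33106 = 0.00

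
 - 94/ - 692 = 47/346 = 0.14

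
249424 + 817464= 1066888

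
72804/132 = 551 + 6/11 = 551.55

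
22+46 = 68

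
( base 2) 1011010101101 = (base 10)5805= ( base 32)5LD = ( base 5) 141210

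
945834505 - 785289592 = 160544913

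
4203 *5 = 21015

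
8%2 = 0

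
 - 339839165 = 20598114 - 360437279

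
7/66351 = 7/66351=0.00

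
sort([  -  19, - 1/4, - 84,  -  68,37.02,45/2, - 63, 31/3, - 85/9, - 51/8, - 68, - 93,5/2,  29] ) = [ - 93,-84 , - 68,-68 ,- 63,  -  19, - 85/9, - 51/8, - 1/4, 5/2,31/3,45/2,29,37.02] 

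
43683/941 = 46 + 397/941 = 46.42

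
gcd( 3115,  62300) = 3115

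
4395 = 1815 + 2580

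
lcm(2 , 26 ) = 26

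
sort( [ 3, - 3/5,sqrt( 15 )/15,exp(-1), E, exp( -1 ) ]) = [ - 3/5, sqrt(15 )/15,exp(  -  1 ), exp( - 1 ),E, 3 ]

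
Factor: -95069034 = -2^1*3^2*5281613^1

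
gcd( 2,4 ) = 2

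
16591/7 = 16591/7 = 2370.14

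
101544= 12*8462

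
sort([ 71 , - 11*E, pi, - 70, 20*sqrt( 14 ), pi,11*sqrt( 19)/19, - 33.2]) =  [ - 70, - 33.2 , - 11*E, 11 *sqrt(19)/19, pi, pi, 71, 20*sqrt( 14)]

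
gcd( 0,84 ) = 84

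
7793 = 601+7192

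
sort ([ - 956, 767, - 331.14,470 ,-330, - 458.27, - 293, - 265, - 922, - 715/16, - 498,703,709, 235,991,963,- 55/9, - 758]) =[ - 956, -922, - 758, - 498,- 458.27, - 331.14, - 330,  -  293, - 265, - 715/16, - 55/9, 235,470,703, 709,767, 963, 991]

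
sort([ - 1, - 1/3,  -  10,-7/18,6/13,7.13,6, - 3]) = [  -  10, - 3, - 1, - 7/18, - 1/3, 6/13,  6,7.13]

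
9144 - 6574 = 2570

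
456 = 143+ 313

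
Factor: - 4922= -2^1*23^1*107^1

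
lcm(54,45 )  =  270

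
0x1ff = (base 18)1a7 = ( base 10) 511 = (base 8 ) 777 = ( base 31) gf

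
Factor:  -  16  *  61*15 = - 14640 = - 2^4*3^1*5^1*61^1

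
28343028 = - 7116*(  -  3983)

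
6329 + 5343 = 11672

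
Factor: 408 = 2^3*3^1*17^1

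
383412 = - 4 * ( - 95853)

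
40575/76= 40575/76 = 533.88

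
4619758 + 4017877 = 8637635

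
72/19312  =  9/2414 = 0.00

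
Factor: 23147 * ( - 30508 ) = - 706168676 = - 2^2*29^1  *79^1*263^1*293^1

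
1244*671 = 834724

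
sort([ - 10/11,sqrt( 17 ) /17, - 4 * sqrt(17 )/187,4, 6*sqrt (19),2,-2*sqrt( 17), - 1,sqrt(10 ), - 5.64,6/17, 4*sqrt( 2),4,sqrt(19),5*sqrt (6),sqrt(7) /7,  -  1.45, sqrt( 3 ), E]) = [-2 *sqrt(17), - 5.64,-1.45,- 1,  -  10/11,-4*sqrt( 17 ) /187  ,  sqrt (17) /17 , 6/17 , sqrt(7)/7 , sqrt(3 ),2,E,sqrt(10),4,4,sqrt(19),4 *sqrt (2) , 5*sqrt(6 ), 6*sqrt( 19) ]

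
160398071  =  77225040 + 83173031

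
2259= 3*753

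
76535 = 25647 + 50888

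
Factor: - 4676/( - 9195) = 2^2*3^( - 1)*5^( - 1)*7^1*167^1*613^( - 1 )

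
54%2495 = 54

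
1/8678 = 1/8678 = 0.00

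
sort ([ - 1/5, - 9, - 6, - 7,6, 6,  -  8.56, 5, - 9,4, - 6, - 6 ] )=[ - 9, - 9, - 8.56,-7,  -  6,  -  6, - 6 , - 1/5, 4,5  ,  6,6 ]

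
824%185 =84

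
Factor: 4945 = 5^1  *  23^1*43^1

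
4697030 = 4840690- 143660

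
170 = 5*34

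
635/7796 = 635/7796 = 0.08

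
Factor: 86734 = 2^1*17^1 * 2551^1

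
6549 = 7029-480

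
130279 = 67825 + 62454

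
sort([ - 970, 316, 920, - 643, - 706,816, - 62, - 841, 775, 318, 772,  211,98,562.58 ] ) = [  -  970, - 841 , - 706,  -  643, - 62, 98,211,316,318, 562.58,772,775, 816,920 ] 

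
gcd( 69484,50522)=2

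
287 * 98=28126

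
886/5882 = 443/2941   =  0.15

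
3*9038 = 27114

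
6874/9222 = 3437/4611 = 0.75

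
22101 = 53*417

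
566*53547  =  30307602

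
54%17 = 3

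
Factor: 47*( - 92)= - 4324= - 2^2*23^1*47^1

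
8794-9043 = - 249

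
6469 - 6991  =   - 522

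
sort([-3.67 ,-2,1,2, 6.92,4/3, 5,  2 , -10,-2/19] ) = [  -  10, - 3.67 , - 2 , - 2/19, 1, 4/3, 2,2,  5, 6.92] 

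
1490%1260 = 230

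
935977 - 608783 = 327194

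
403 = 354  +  49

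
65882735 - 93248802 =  - 27366067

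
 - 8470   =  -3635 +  - 4835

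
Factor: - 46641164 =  - 2^2*29^1*37^1*10867^1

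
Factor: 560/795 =2^4*3^( - 1)*7^1 * 53^( - 1) =112/159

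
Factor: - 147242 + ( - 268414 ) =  - 2^3*3^2*23^1*251^1 = - 415656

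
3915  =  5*783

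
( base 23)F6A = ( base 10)8083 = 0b1111110010011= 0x1f93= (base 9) 12071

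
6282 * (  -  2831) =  - 17784342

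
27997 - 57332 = -29335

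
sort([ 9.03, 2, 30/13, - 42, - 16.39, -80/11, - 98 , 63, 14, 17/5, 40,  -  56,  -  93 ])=[ - 98,-93,- 56, - 42,-16.39, - 80/11, 2,30/13, 17/5 , 9.03,14,40, 63] 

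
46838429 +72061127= 118899556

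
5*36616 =183080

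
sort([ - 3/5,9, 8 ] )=[ -3/5,8,9]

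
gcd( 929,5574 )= 929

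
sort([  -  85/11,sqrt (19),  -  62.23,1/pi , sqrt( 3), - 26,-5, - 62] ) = [-62.23,-62,-26,-85/11, - 5,1/pi, sqrt( 3),sqrt( 19)]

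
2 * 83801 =167602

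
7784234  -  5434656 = 2349578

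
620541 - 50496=570045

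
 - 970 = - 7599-  -  6629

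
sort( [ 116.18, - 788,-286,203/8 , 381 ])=[-788,-286,203/8, 116.18,381 ]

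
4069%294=247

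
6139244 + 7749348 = 13888592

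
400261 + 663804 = 1064065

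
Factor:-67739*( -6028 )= 2^2*7^1*11^1*137^1*9677^1 = 408330692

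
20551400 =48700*422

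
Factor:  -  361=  - 19^2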